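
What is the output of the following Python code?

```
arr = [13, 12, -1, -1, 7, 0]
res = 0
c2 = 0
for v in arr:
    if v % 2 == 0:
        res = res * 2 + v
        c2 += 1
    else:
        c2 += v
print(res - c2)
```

v=13: not even; c2=13
v=12: even, res = 0*2+12 = 12; c2=14
v=-1: not even; c2=13
v=-1: not even; c2=12
v=7: not even; c2=19
v=0: even, res = 12*2+0 = 24; c2=20
res-c2 = 24-20 = 4

4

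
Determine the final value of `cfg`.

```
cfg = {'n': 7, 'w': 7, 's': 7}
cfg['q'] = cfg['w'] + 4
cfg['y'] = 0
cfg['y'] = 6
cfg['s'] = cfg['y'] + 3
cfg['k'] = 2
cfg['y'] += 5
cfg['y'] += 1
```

cfg['q'] = cfg['w']+4 = 11 → {'n': 7, 'w': 7, 's': 7, 'q': 11}
cfg['y'] = 0 → {'n': 7, 'w': 7, 's': 7, 'q': 11, 'y': 0}
cfg['y'] = 6 → {'n': 7, 'w': 7, 's': 7, 'q': 11, 'y': 6}
cfg['s'] = cfg['y']+3 = 9 → {'n': 7, 'w': 7, 's': 9, 'q': 11, 'y': 6}
cfg['k'] = 2 → {'n': 7, 'w': 7, 's': 9, 'q': 11, 'y': 6, 'k': 2}
cfg['y'] = 6+5 = 11 → {'n': 7, 'w': 7, 's': 9, 'q': 11, 'y': 11, 'k': 2}
cfg['y'] = 11+1 = 12 → {'n': 7, 'w': 7, 's': 9, 'q': 11, 'y': 12, 'k': 2}

{'n': 7, 'w': 7, 's': 9, 'q': 11, 'y': 12, 'k': 2}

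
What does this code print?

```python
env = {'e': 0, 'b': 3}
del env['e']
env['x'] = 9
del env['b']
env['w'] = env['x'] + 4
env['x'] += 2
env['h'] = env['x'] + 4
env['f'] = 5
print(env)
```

{'x': 11, 'w': 13, 'h': 15, 'f': 5}

del 'e' → {'b': 3}
env['x'] = 9 → {'b': 3, 'x': 9}
del 'b' → {'x': 9}
env['w'] = env['x']+4 = 13 → {'x': 9, 'w': 13}
env['x'] = 9+2 = 11 → {'x': 11, 'w': 13}
env['h'] = env['x']+4 = 15 → {'x': 11, 'w': 13, 'h': 15}
env['f'] = 5 → {'x': 11, 'w': 13, 'h': 15, 'f': 5}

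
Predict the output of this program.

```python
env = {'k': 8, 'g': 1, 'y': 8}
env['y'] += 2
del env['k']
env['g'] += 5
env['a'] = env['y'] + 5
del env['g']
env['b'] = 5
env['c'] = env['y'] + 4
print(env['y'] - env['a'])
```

-5

env['y'] = 8+2 = 10 → {'k': 8, 'g': 1, 'y': 10}
del 'k' → {'g': 1, 'y': 10}
env['g'] = 1+5 = 6 → {'g': 6, 'y': 10}
env['a'] = env['y']+5 = 15 → {'g': 6, 'y': 10, 'a': 15}
del 'g' → {'y': 10, 'a': 15}
env['b'] = 5 → {'y': 10, 'a': 15, 'b': 5}
env['c'] = env['y']+4 = 14 → {'y': 10, 'a': 15, 'b': 5, 'c': 14}
env['y']-env['a'] = 10-15 = -5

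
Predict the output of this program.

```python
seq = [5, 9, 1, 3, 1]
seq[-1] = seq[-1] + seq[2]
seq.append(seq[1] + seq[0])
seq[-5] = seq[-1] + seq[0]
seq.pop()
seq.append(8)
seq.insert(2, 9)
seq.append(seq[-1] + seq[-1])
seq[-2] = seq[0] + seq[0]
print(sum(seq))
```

seq[-1] = seq[-1]+seq[2] = 1+1 = 2 → [5, 9, 1, 3, 2]
append seq[1]+seq[0] = 9+5 = 14 → [5, 9, 1, 3, 2, 14]
seq[-5] = seq[-1]+seq[0] = 14+5 = 19 → [5, 19, 1, 3, 2, 14]
pop() removes 14 → [5, 19, 1, 3, 2]
append 8 → [5, 19, 1, 3, 2, 8]
insert 9 at 2 → [5, 19, 9, 1, 3, 2, 8]
append seq[-1]+seq[-1] = 8+8 = 16 → [5, 19, 9, 1, 3, 2, 8, 16]
seq[-2] = seq[0]+seq[0] = 5+5 = 10 → [5, 19, 9, 1, 3, 2, 10, 16]
sum = 65

65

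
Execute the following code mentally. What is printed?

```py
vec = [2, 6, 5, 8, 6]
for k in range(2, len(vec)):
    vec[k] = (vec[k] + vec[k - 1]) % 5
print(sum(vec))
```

13

k=2: vec[2] = (5+6)%5 = 1 → [2, 6, 1, 8, 6]
k=3: vec[3] = (8+1)%5 = 4 → [2, 6, 1, 4, 6]
k=4: vec[4] = (6+4)%5 = 0 → [2, 6, 1, 4, 0]
sum = 13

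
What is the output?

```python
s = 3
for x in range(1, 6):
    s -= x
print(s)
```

x=1: s = 3-1 = 2
x=2: s = 2-2 = 0
x=3: s = 0-3 = -3
x=4: s = (-3)-4 = -7
x=5: s = (-7)-5 = -12

-12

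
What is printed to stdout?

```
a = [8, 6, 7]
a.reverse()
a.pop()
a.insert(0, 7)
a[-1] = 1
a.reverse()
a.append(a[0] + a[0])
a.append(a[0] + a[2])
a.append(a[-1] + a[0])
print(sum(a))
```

34

reverse → [7, 6, 8]
pop() removes 8 → [7, 6]
insert 7 at 0 → [7, 7, 6]
a[-1] = 1 → [7, 7, 1]
reverse → [1, 7, 7]
append a[0]+a[0] = 1+1 = 2 → [1, 7, 7, 2]
append a[0]+a[2] = 1+7 = 8 → [1, 7, 7, 2, 8]
append a[-1]+a[0] = 8+1 = 9 → [1, 7, 7, 2, 8, 9]
sum = 34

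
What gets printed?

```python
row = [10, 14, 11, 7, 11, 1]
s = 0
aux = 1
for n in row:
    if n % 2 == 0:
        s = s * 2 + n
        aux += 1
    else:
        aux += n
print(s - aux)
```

n=10: even, s = 0*2+10 = 10; aux=2
n=14: even, s = 10*2+14 = 34; aux=3
n=11: not even; aux=14
n=7: not even; aux=21
n=11: not even; aux=32
n=1: not even; aux=33
s-aux = 34-33 = 1

1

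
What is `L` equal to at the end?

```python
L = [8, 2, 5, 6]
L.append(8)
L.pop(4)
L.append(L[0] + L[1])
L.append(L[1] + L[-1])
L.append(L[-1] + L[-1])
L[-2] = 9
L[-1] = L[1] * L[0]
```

append 8 → [8, 2, 5, 6, 8]
pop(4) removes 8 → [8, 2, 5, 6]
append L[0]+L[1] = 8+2 = 10 → [8, 2, 5, 6, 10]
append L[1]+L[-1] = 2+10 = 12 → [8, 2, 5, 6, 10, 12]
append L[-1]+L[-1] = 12+12 = 24 → [8, 2, 5, 6, 10, 12, 24]
L[-2] = 9 → [8, 2, 5, 6, 10, 9, 24]
L[-1] = L[1]*L[0] = 2*8 = 16 → [8, 2, 5, 6, 10, 9, 16]

[8, 2, 5, 6, 10, 9, 16]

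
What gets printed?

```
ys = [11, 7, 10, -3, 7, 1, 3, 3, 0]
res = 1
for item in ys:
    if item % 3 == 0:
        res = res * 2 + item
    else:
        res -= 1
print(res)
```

-54

item=11: not %3==0, res = 1-1 = 0
item=7: not %3==0, res = 0-1 = -1
item=10: not %3==0, res = (-1)-1 = -2
item=-3: %3==0, res = (-2)*2+(-3) = -7
item=7: not %3==0, res = (-7)-1 = -8
item=1: not %3==0, res = (-8)-1 = -9
item=3: %3==0, res = (-9)*2+3 = -15
item=3: %3==0, res = (-15)*2+3 = -27
item=0: %3==0, res = (-27)*2+0 = -54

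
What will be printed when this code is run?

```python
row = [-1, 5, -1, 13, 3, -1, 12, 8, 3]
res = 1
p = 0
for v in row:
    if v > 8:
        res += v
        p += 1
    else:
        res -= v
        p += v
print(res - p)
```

-8

v=-1: not >8, res = 1-(-1) = 2; p=-1
v=5: not >8, res = 2-5 = -3; p=4
v=-1: not >8, res = (-3)-(-1) = -2; p=3
v=13: >8, res = (-2)+13 = 11; p=4
v=3: not >8, res = 11-3 = 8; p=7
v=-1: not >8, res = 8-(-1) = 9; p=6
v=12: >8, res = 9+12 = 21; p=7
v=8: not >8, res = 21-8 = 13; p=15
v=3: not >8, res = 13-3 = 10; p=18
res-p = 10-18 = -8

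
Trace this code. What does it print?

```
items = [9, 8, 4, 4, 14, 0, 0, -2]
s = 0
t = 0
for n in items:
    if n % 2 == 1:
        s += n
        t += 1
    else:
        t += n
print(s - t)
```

n=9: odd, s = 0+9 = 9; t=1
n=8: not odd; t=9
n=4: not odd; t=13
n=4: not odd; t=17
n=14: not odd; t=31
n=0: not odd; t=31
n=0: not odd; t=31
n=-2: not odd; t=29
s-t = 9-29 = -20

-20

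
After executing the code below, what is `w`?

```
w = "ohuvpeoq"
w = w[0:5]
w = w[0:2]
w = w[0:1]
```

slice [0:5] → 'ohuvp'
slice [0:2] → 'oh'
slice [0:1] → 'o'

'o'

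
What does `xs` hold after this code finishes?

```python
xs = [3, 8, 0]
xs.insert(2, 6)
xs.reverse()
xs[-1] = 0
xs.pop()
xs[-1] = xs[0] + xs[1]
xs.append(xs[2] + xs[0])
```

[0, 6, 6, 6]

insert 6 at 2 → [3, 8, 6, 0]
reverse → [0, 6, 8, 3]
xs[-1] = 0 → [0, 6, 8, 0]
pop() removes 0 → [0, 6, 8]
xs[-1] = xs[0]+xs[1] = 0+6 = 6 → [0, 6, 6]
append xs[2]+xs[0] = 6+0 = 6 → [0, 6, 6, 6]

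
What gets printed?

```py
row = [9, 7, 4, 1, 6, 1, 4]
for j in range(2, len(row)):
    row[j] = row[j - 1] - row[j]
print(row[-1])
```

-9

j=2: row[2] = 7-4 = 3 → [9, 7, 3, 1, 6, 1, 4]
j=3: row[3] = 3-1 = 2 → [9, 7, 3, 2, 6, 1, 4]
j=4: row[4] = 2-6 = -4 → [9, 7, 3, 2, -4, 1, 4]
j=5: row[5] = (-4)-1 = -5 → [9, 7, 3, 2, -4, -5, 4]
j=6: row[6] = (-5)-4 = -9 → [9, 7, 3, 2, -4, -5, -9]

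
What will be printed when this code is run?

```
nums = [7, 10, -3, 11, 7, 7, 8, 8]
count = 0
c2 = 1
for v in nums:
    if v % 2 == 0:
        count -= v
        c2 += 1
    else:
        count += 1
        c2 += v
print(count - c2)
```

v=7: not even, count = 0+1 = 1; c2=8
v=10: even, count = 1-10 = -9; c2=9
v=-3: not even, count = (-9)+1 = -8; c2=6
v=11: not even, count = (-8)+1 = -7; c2=17
v=7: not even, count = (-7)+1 = -6; c2=24
v=7: not even, count = (-6)+1 = -5; c2=31
v=8: even, count = (-5)-8 = -13; c2=32
v=8: even, count = (-13)-8 = -21; c2=33
count-c2 = (-21)-33 = -54

-54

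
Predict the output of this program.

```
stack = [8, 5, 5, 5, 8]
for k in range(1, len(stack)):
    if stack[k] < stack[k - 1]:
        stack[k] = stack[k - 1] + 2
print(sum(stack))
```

60

k=1: 5<8, stack[1] = 8+2 = 10 → [8, 10, 5, 5, 8]
k=2: 5<10, stack[2] = 10+2 = 12 → [8, 10, 12, 5, 8]
k=3: 5<12, stack[3] = 12+2 = 14 → [8, 10, 12, 14, 8]
k=4: 8<14, stack[4] = 14+2 = 16 → [8, 10, 12, 14, 16]
sum = 60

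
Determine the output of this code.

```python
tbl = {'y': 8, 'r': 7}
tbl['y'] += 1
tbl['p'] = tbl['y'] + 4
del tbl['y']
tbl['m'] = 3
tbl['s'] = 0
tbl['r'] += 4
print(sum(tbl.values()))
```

tbl['y'] = 8+1 = 9 → {'y': 9, 'r': 7}
tbl['p'] = tbl['y']+4 = 13 → {'y': 9, 'r': 7, 'p': 13}
del 'y' → {'r': 7, 'p': 13}
tbl['m'] = 3 → {'r': 7, 'p': 13, 'm': 3}
tbl['s'] = 0 → {'r': 7, 'p': 13, 'm': 3, 's': 0}
tbl['r'] = 7+4 = 11 → {'r': 11, 'p': 13, 'm': 3, 's': 0}
sum of values = 27

27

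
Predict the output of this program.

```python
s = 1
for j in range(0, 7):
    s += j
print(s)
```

j=0: s = 1+0 = 1
j=1: s = 1+1 = 2
j=2: s = 2+2 = 4
j=3: s = 4+3 = 7
j=4: s = 7+4 = 11
j=5: s = 11+5 = 16
j=6: s = 16+6 = 22

22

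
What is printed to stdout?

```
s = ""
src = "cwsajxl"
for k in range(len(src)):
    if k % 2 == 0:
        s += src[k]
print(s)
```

csjl

k=0: add 'c' → 'c'
k=1: skip
k=2: add 's' → 'cs'
k=3: skip
k=4: add 'j' → 'csj'
k=5: skip
k=6: add 'l' → 'csjl'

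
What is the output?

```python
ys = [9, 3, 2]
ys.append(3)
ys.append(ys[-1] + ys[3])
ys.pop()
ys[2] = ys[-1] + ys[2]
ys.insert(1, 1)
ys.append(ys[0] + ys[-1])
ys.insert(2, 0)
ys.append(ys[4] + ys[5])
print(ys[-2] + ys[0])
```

21

append 3 → [9, 3, 2, 3]
append ys[-1]+ys[3] = 3+3 = 6 → [9, 3, 2, 3, 6]
pop() removes 6 → [9, 3, 2, 3]
ys[2] = ys[-1]+ys[2] = 3+2 = 5 → [9, 3, 5, 3]
insert 1 at 1 → [9, 1, 3, 5, 3]
append ys[0]+ys[-1] = 9+3 = 12 → [9, 1, 3, 5, 3, 12]
insert 0 at 2 → [9, 1, 0, 3, 5, 3, 12]
append ys[4]+ys[5] = 5+3 = 8 → [9, 1, 0, 3, 5, 3, 12, 8]
ys[-2]+ys[0] = 12+9 = 21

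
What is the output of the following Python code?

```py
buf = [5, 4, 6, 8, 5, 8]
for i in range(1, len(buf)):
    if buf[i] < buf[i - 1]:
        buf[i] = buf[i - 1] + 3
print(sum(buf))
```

75

i=1: 4<5, buf[1] = 5+3 = 8 → [5, 8, 6, 8, 5, 8]
i=2: 6<8, buf[2] = 8+3 = 11 → [5, 8, 11, 8, 5, 8]
i=3: 8<11, buf[3] = 11+3 = 14 → [5, 8, 11, 14, 5, 8]
i=4: 5<14, buf[4] = 14+3 = 17 → [5, 8, 11, 14, 17, 8]
i=5: 8<17, buf[5] = 17+3 = 20 → [5, 8, 11, 14, 17, 20]
sum = 75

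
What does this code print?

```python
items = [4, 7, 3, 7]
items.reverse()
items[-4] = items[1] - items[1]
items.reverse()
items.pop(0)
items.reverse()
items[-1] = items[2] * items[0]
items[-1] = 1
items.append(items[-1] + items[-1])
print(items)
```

[0, 3, 1, 2]

reverse → [7, 3, 7, 4]
items[-4] = items[1]-items[1] = 3-3 = 0 → [0, 3, 7, 4]
reverse → [4, 7, 3, 0]
pop(0) removes 4 → [7, 3, 0]
reverse → [0, 3, 7]
items[-1] = items[2]*items[0] = 7*0 = 0 → [0, 3, 0]
items[-1] = 1 → [0, 3, 1]
append items[-1]+items[-1] = 1+1 = 2 → [0, 3, 1, 2]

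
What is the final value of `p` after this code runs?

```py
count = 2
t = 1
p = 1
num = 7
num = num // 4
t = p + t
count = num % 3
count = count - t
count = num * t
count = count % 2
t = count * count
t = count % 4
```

num = 7//4 = 1
t = 1+1 = 2
count = 1%3 = 1
count = 1-2 = -1
count = 1*2 = 2
count = 2%2 = 0
t = 0*0 = 0
t = 0%4 = 0

1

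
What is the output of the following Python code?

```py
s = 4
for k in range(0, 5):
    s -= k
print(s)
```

k=0: s = 4-0 = 4
k=1: s = 4-1 = 3
k=2: s = 3-2 = 1
k=3: s = 1-3 = -2
k=4: s = (-2)-4 = -6

-6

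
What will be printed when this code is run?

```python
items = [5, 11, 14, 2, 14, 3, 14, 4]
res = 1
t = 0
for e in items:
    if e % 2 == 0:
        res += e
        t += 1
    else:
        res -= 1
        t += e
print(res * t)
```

e=5: not even, res = 1-1 = 0; t=5
e=11: not even, res = 0-1 = -1; t=16
e=14: even, res = (-1)+14 = 13; t=17
e=2: even, res = 13+2 = 15; t=18
e=14: even, res = 15+14 = 29; t=19
e=3: not even, res = 29-1 = 28; t=22
e=14: even, res = 28+14 = 42; t=23
e=4: even, res = 42+4 = 46; t=24
res*t = 46*24 = 1104

1104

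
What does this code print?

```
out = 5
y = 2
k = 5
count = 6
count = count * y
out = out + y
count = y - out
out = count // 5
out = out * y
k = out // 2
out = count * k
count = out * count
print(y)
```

count = 6*2 = 12
out = 5+2 = 7
count = 2-7 = -5
out = (-5)//5 = -1
out = (-1)*2 = -2
k = (-2)//2 = -1
out = (-5)*(-1) = 5
count = 5*(-5) = -25

2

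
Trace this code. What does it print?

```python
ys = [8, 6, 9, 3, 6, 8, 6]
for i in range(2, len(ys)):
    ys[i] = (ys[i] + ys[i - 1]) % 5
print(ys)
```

i=2: ys[2] = (9+6)%5 = 0 → [8, 6, 0, 3, 6, 8, 6]
i=3: ys[3] = (3+0)%5 = 3 → [8, 6, 0, 3, 6, 8, 6]
i=4: ys[4] = (6+3)%5 = 4 → [8, 6, 0, 3, 4, 8, 6]
i=5: ys[5] = (8+4)%5 = 2 → [8, 6, 0, 3, 4, 2, 6]
i=6: ys[6] = (6+2)%5 = 3 → [8, 6, 0, 3, 4, 2, 3]

[8, 6, 0, 3, 4, 2, 3]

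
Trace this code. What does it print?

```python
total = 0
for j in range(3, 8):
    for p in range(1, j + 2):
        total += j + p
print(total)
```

j=3,p=1: total = 0+4 = 4
j=3,p=2: total = 4+5 = 9
j=3,p=3: total = 9+6 = 15
j=3,p=4: total = 15+7 = 22
j=4,p=1: total = 22+5 = 27
j=4,p=2: total = 27+6 = 33
j=4,p=3: total = 33+7 = 40
j=4,p=4: total = 40+8 = 48
j=4,p=5: total = 48+9 = 57
j=5,p=1: total = 57+6 = 63
j=5,p=2: total = 63+7 = 70
j=5,p=3: total = 70+8 = 78
j=5,p=4: total = 78+9 = 87
j=5,p=5: total = 87+10 = 97
j=5,p=6: total = 97+11 = 108
j=6,p=1: total = 108+7 = 115
j=6,p=2: total = 115+8 = 123
j=6,p=3: total = 123+9 = 132
j=6,p=4: total = 132+10 = 142
j=6,p=5: total = 142+11 = 153
j=6,p=6: total = 153+12 = 165
j=6,p=7: total = 165+13 = 178
j=7,p=1: total = 178+8 = 186
j=7,p=2: total = 186+9 = 195
j=7,p=3: total = 195+10 = 205
j=7,p=4: total = 205+11 = 216
j=7,p=5: total = 216+12 = 228
j=7,p=6: total = 228+13 = 241
j=7,p=7: total = 241+14 = 255
j=7,p=8: total = 255+15 = 270

270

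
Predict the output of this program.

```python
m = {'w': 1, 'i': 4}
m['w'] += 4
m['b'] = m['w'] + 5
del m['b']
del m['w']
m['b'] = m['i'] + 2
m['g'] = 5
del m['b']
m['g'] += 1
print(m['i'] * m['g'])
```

m['w'] = 1+4 = 5 → {'w': 5, 'i': 4}
m['b'] = m['w']+5 = 10 → {'w': 5, 'i': 4, 'b': 10}
del 'b' → {'w': 5, 'i': 4}
del 'w' → {'i': 4}
m['b'] = m['i']+2 = 6 → {'i': 4, 'b': 6}
m['g'] = 5 → {'i': 4, 'b': 6, 'g': 5}
del 'b' → {'i': 4, 'g': 5}
m['g'] = 5+1 = 6 → {'i': 4, 'g': 6}
m['i']*m['g'] = 4*6 = 24

24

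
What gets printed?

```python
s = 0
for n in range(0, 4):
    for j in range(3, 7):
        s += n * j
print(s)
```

108

n=0,j=3: s = 0+0 = 0
n=0,j=4: s = 0+0 = 0
n=0,j=5: s = 0+0 = 0
n=0,j=6: s = 0+0 = 0
n=1,j=3: s = 0+3 = 3
n=1,j=4: s = 3+4 = 7
n=1,j=5: s = 7+5 = 12
n=1,j=6: s = 12+6 = 18
n=2,j=3: s = 18+6 = 24
n=2,j=4: s = 24+8 = 32
n=2,j=5: s = 32+10 = 42
n=2,j=6: s = 42+12 = 54
n=3,j=3: s = 54+9 = 63
n=3,j=4: s = 63+12 = 75
n=3,j=5: s = 75+15 = 90
n=3,j=6: s = 90+18 = 108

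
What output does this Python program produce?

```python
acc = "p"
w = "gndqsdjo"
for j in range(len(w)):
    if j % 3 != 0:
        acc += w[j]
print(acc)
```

pndsdo

j=0: skip
j=1: add 'n' → 'pn'
j=2: add 'd' → 'pnd'
j=3: skip
j=4: add 's' → 'pnds'
j=5: add 'd' → 'pndsd'
j=6: skip
j=7: add 'o' → 'pndsdo'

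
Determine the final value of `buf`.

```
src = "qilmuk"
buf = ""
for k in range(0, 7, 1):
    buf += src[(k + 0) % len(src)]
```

k=0: add src[0]='q' → 'q'
k=1: add src[1]='i' → 'qi'
k=2: add src[2]='l' → 'qil'
k=3: add src[3]='m' → 'qilm'
k=4: add src[4]='u' → 'qilmu'
k=5: add src[5]='k' → 'qilmuk'
k=6: add src[0]='q' → 'qilmukq'

'qilmukq'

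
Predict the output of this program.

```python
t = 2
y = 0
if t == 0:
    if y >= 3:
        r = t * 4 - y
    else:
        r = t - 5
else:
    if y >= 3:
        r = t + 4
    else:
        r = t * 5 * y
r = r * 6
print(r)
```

t=2, y=0
t == 0 is False; y >= 3 is False
→ r = t * 5 * y = 0
r = 0*6 = 0

0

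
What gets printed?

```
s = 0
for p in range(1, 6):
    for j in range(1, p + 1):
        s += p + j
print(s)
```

p=1,j=1: s = 0+2 = 2
p=2,j=1: s = 2+3 = 5
p=2,j=2: s = 5+4 = 9
p=3,j=1: s = 9+4 = 13
p=3,j=2: s = 13+5 = 18
p=3,j=3: s = 18+6 = 24
p=4,j=1: s = 24+5 = 29
p=4,j=2: s = 29+6 = 35
p=4,j=3: s = 35+7 = 42
p=4,j=4: s = 42+8 = 50
p=5,j=1: s = 50+6 = 56
p=5,j=2: s = 56+7 = 63
p=5,j=3: s = 63+8 = 71
p=5,j=4: s = 71+9 = 80
p=5,j=5: s = 80+10 = 90

90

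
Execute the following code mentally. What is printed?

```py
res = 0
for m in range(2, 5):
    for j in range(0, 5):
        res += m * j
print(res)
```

90

m=2,j=0: res = 0+0 = 0
m=2,j=1: res = 0+2 = 2
m=2,j=2: res = 2+4 = 6
m=2,j=3: res = 6+6 = 12
m=2,j=4: res = 12+8 = 20
m=3,j=0: res = 20+0 = 20
m=3,j=1: res = 20+3 = 23
m=3,j=2: res = 23+6 = 29
m=3,j=3: res = 29+9 = 38
m=3,j=4: res = 38+12 = 50
m=4,j=0: res = 50+0 = 50
m=4,j=1: res = 50+4 = 54
m=4,j=2: res = 54+8 = 62
m=4,j=3: res = 62+12 = 74
m=4,j=4: res = 74+16 = 90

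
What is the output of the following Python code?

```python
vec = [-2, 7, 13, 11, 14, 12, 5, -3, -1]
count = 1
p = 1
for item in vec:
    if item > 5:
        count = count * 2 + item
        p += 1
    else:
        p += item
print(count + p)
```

337

item=-2: not >5; p=-1
item=7: >5, count = 1*2+7 = 9; p=0
item=13: >5, count = 9*2+13 = 31; p=1
item=11: >5, count = 31*2+11 = 73; p=2
item=14: >5, count = 73*2+14 = 160; p=3
item=12: >5, count = 160*2+12 = 332; p=4
item=5: not >5; p=9
item=-3: not >5; p=6
item=-1: not >5; p=5
count+p = 332+5 = 337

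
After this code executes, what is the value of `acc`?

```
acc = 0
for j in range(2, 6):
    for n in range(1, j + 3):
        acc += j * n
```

j=2,n=1: acc = 0+2 = 2
j=2,n=2: acc = 2+4 = 6
j=2,n=3: acc = 6+6 = 12
j=2,n=4: acc = 12+8 = 20
j=3,n=1: acc = 20+3 = 23
j=3,n=2: acc = 23+6 = 29
j=3,n=3: acc = 29+9 = 38
j=3,n=4: acc = 38+12 = 50
j=3,n=5: acc = 50+15 = 65
j=4,n=1: acc = 65+4 = 69
j=4,n=2: acc = 69+8 = 77
j=4,n=3: acc = 77+12 = 89
j=4,n=4: acc = 89+16 = 105
j=4,n=5: acc = 105+20 = 125
j=4,n=6: acc = 125+24 = 149
j=5,n=1: acc = 149+5 = 154
j=5,n=2: acc = 154+10 = 164
j=5,n=3: acc = 164+15 = 179
j=5,n=4: acc = 179+20 = 199
j=5,n=5: acc = 199+25 = 224
j=5,n=6: acc = 224+30 = 254
j=5,n=7: acc = 254+35 = 289

289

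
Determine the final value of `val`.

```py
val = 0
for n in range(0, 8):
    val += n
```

n=0: val = 0+0 = 0
n=1: val = 0+1 = 1
n=2: val = 1+2 = 3
n=3: val = 3+3 = 6
n=4: val = 6+4 = 10
n=5: val = 10+5 = 15
n=6: val = 15+6 = 21
n=7: val = 21+7 = 28

28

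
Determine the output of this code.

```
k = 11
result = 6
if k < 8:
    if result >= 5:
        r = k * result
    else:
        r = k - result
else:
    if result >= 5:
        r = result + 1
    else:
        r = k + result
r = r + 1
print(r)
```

k=11, result=6
k < 8 is False; result >= 5 is True
→ r = result + 1 = 7
r = 7+1 = 8

8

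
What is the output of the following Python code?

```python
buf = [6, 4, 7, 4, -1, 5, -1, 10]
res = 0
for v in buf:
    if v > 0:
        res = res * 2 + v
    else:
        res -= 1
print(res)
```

342

v=6: >0, res = 0*2+6 = 6
v=4: >0, res = 6*2+4 = 16
v=7: >0, res = 16*2+7 = 39
v=4: >0, res = 39*2+4 = 82
v=-1: not >0, res = 82-1 = 81
v=5: >0, res = 81*2+5 = 167
v=-1: not >0, res = 167-1 = 166
v=10: >0, res = 166*2+10 = 342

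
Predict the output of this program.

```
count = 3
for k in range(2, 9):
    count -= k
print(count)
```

k=2: count = 3-2 = 1
k=3: count = 1-3 = -2
k=4: count = (-2)-4 = -6
k=5: count = (-6)-5 = -11
k=6: count = (-11)-6 = -17
k=7: count = (-17)-7 = -24
k=8: count = (-24)-8 = -32

-32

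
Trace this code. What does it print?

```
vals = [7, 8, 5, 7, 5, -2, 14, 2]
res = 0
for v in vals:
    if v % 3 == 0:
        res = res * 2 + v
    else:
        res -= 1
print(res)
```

v=7: not %3==0, res = 0-1 = -1
v=8: not %3==0, res = (-1)-1 = -2
v=5: not %3==0, res = (-2)-1 = -3
v=7: not %3==0, res = (-3)-1 = -4
v=5: not %3==0, res = (-4)-1 = -5
v=-2: not %3==0, res = (-5)-1 = -6
v=14: not %3==0, res = (-6)-1 = -7
v=2: not %3==0, res = (-7)-1 = -8

-8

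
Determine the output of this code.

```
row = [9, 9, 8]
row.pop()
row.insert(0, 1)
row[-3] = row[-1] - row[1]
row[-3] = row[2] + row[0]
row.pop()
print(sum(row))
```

18

pop() removes 8 → [9, 9]
insert 1 at 0 → [1, 9, 9]
row[-3] = row[-1]-row[1] = 9-9 = 0 → [0, 9, 9]
row[-3] = row[2]+row[0] = 9+0 = 9 → [9, 9, 9]
pop() removes 9 → [9, 9]
sum = 18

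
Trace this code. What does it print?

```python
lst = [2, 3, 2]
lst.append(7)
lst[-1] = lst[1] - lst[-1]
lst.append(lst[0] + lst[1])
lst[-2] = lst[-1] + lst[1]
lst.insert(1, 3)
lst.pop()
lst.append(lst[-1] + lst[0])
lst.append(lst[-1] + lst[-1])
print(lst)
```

[2, 3, 3, 2, 8, 10, 20]

append 7 → [2, 3, 2, 7]
lst[-1] = lst[1]-lst[-1] = 3-7 = -4 → [2, 3, 2, -4]
append lst[0]+lst[1] = 2+3 = 5 → [2, 3, 2, -4, 5]
lst[-2] = lst[-1]+lst[1] = 5+3 = 8 → [2, 3, 2, 8, 5]
insert 3 at 1 → [2, 3, 3, 2, 8, 5]
pop() removes 5 → [2, 3, 3, 2, 8]
append lst[-1]+lst[0] = 8+2 = 10 → [2, 3, 3, 2, 8, 10]
append lst[-1]+lst[-1] = 10+10 = 20 → [2, 3, 3, 2, 8, 10, 20]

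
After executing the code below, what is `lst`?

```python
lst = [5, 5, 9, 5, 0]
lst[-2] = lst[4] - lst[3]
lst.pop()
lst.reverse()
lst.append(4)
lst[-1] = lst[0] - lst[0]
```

lst[-2] = lst[4]-lst[3] = 0-5 = -5 → [5, 5, 9, -5, 0]
pop() removes 0 → [5, 5, 9, -5]
reverse → [-5, 9, 5, 5]
append 4 → [-5, 9, 5, 5, 4]
lst[-1] = lst[0]-lst[0] = (-5)-(-5) = 0 → [-5, 9, 5, 5, 0]

[-5, 9, 5, 5, 0]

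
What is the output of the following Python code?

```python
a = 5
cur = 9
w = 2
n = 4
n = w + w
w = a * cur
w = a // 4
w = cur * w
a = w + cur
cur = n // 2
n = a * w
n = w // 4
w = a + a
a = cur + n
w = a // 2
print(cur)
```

n = 2+2 = 4
w = 5*9 = 45
w = 5//4 = 1
w = 9*1 = 9
a = 9+9 = 18
cur = 4//2 = 2
n = 18*9 = 162
n = 9//4 = 2
w = 18+18 = 36
a = 2+2 = 4
w = 4//2 = 2

2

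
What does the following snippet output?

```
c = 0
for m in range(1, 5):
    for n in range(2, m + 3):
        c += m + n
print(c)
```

88

m=1,n=2: c = 0+3 = 3
m=1,n=3: c = 3+4 = 7
m=2,n=2: c = 7+4 = 11
m=2,n=3: c = 11+5 = 16
m=2,n=4: c = 16+6 = 22
m=3,n=2: c = 22+5 = 27
m=3,n=3: c = 27+6 = 33
m=3,n=4: c = 33+7 = 40
m=3,n=5: c = 40+8 = 48
m=4,n=2: c = 48+6 = 54
m=4,n=3: c = 54+7 = 61
m=4,n=4: c = 61+8 = 69
m=4,n=5: c = 69+9 = 78
m=4,n=6: c = 78+10 = 88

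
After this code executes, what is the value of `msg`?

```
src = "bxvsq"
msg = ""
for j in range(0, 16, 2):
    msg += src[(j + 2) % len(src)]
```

j=0: add src[2]='v' → 'v'
j=2: add src[4]='q' → 'vq'
j=4: add src[1]='x' → 'vqx'
j=6: add src[3]='s' → 'vqxs'
j=8: add src[0]='b' → 'vqxsb'
j=10: add src[2]='v' → 'vqxsbv'
j=12: add src[4]='q' → 'vqxsbvq'
j=14: add src[1]='x' → 'vqxsbvqx'

'vqxsbvqx'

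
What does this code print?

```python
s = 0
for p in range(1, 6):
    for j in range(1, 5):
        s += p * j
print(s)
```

p=1,j=1: s = 0+1 = 1
p=1,j=2: s = 1+2 = 3
p=1,j=3: s = 3+3 = 6
p=1,j=4: s = 6+4 = 10
p=2,j=1: s = 10+2 = 12
p=2,j=2: s = 12+4 = 16
p=2,j=3: s = 16+6 = 22
p=2,j=4: s = 22+8 = 30
p=3,j=1: s = 30+3 = 33
p=3,j=2: s = 33+6 = 39
p=3,j=3: s = 39+9 = 48
p=3,j=4: s = 48+12 = 60
p=4,j=1: s = 60+4 = 64
p=4,j=2: s = 64+8 = 72
p=4,j=3: s = 72+12 = 84
p=4,j=4: s = 84+16 = 100
p=5,j=1: s = 100+5 = 105
p=5,j=2: s = 105+10 = 115
p=5,j=3: s = 115+15 = 130
p=5,j=4: s = 130+20 = 150

150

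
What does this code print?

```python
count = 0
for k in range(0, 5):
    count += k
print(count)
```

10

k=0: count = 0+0 = 0
k=1: count = 0+1 = 1
k=2: count = 1+2 = 3
k=3: count = 3+3 = 6
k=4: count = 6+4 = 10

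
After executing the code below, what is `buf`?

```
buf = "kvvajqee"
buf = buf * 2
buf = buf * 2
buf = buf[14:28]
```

repeat ×2 → 'kvvajqeekvvajqee'
repeat ×2 → 'kvvajqeekvvajqeekvvajqeekvvajqee'
slice [14:28] → 'eekvvajqeekvva'

'eekvvajqeekvva'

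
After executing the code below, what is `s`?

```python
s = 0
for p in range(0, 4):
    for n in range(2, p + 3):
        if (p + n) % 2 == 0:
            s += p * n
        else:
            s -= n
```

28

p=0,n=2: even sum, s = 0+0 = 0
p=1,n=2: odd sum, s = 0-2 = -2
p=1,n=3: even sum, s = (-2)+3 = 1
p=2,n=2: even sum, s = 1+4 = 5
p=2,n=3: odd sum, s = 5-3 = 2
p=2,n=4: even sum, s = 2+8 = 10
p=3,n=2: odd sum, s = 10-2 = 8
p=3,n=3: even sum, s = 8+9 = 17
p=3,n=4: odd sum, s = 17-4 = 13
p=3,n=5: even sum, s = 13+15 = 28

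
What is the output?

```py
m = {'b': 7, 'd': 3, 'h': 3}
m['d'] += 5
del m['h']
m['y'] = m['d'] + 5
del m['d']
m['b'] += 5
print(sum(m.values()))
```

m['d'] = 3+5 = 8 → {'b': 7, 'd': 8, 'h': 3}
del 'h' → {'b': 7, 'd': 8}
m['y'] = m['d']+5 = 13 → {'b': 7, 'd': 8, 'y': 13}
del 'd' → {'b': 7, 'y': 13}
m['b'] = 7+5 = 12 → {'b': 12, 'y': 13}
sum of values = 25

25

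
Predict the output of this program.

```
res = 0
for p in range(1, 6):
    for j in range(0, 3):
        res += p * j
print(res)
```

45

p=1,j=0: res = 0+0 = 0
p=1,j=1: res = 0+1 = 1
p=1,j=2: res = 1+2 = 3
p=2,j=0: res = 3+0 = 3
p=2,j=1: res = 3+2 = 5
p=2,j=2: res = 5+4 = 9
p=3,j=0: res = 9+0 = 9
p=3,j=1: res = 9+3 = 12
p=3,j=2: res = 12+6 = 18
p=4,j=0: res = 18+0 = 18
p=4,j=1: res = 18+4 = 22
p=4,j=2: res = 22+8 = 30
p=5,j=0: res = 30+0 = 30
p=5,j=1: res = 30+5 = 35
p=5,j=2: res = 35+10 = 45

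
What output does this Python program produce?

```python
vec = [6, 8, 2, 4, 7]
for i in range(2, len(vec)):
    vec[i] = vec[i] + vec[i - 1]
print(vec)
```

[6, 8, 10, 14, 21]

i=2: vec[2] = 2+8 = 10 → [6, 8, 10, 4, 7]
i=3: vec[3] = 4+10 = 14 → [6, 8, 10, 14, 7]
i=4: vec[4] = 7+14 = 21 → [6, 8, 10, 14, 21]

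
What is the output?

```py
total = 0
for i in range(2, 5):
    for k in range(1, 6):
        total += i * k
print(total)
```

135

i=2,k=1: total = 0+2 = 2
i=2,k=2: total = 2+4 = 6
i=2,k=3: total = 6+6 = 12
i=2,k=4: total = 12+8 = 20
i=2,k=5: total = 20+10 = 30
i=3,k=1: total = 30+3 = 33
i=3,k=2: total = 33+6 = 39
i=3,k=3: total = 39+9 = 48
i=3,k=4: total = 48+12 = 60
i=3,k=5: total = 60+15 = 75
i=4,k=1: total = 75+4 = 79
i=4,k=2: total = 79+8 = 87
i=4,k=3: total = 87+12 = 99
i=4,k=4: total = 99+16 = 115
i=4,k=5: total = 115+20 = 135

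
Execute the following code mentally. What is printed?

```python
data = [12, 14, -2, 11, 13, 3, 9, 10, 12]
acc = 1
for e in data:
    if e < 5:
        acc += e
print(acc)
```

e=12: not <5
e=14: not <5
e=-2: <5, acc = 1+(-2) = -1
e=11: not <5
e=13: not <5
e=3: <5, acc = (-1)+3 = 2
e=9: not <5
e=10: not <5
e=12: not <5

2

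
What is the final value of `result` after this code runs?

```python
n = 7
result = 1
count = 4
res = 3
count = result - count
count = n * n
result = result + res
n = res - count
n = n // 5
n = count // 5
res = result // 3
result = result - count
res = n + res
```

count = 1-4 = -3
count = 7*7 = 49
result = 1+3 = 4
n = 3-49 = -46
n = (-46)//5 = -10
n = 49//5 = 9
res = 4//3 = 1
result = 4-49 = -45
res = 9+1 = 10

-45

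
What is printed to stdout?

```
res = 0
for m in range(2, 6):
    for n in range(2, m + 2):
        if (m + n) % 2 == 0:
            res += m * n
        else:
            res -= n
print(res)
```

m=2,n=2: even sum, res = 0+4 = 4
m=2,n=3: odd sum, res = 4-3 = 1
m=3,n=2: odd sum, res = 1-2 = -1
m=3,n=3: even sum, res = (-1)+9 = 8
m=3,n=4: odd sum, res = 8-4 = 4
m=4,n=2: even sum, res = 4+8 = 12
m=4,n=3: odd sum, res = 12-3 = 9
m=4,n=4: even sum, res = 9+16 = 25
m=4,n=5: odd sum, res = 25-5 = 20
m=5,n=2: odd sum, res = 20-2 = 18
m=5,n=3: even sum, res = 18+15 = 33
m=5,n=4: odd sum, res = 33-4 = 29
m=5,n=5: even sum, res = 29+25 = 54
m=5,n=6: odd sum, res = 54-6 = 48

48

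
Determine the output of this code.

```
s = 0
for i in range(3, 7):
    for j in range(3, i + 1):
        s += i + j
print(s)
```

i=3,j=3: s = 0+6 = 6
i=4,j=3: s = 6+7 = 13
i=4,j=4: s = 13+8 = 21
i=5,j=3: s = 21+8 = 29
i=5,j=4: s = 29+9 = 38
i=5,j=5: s = 38+10 = 48
i=6,j=3: s = 48+9 = 57
i=6,j=4: s = 57+10 = 67
i=6,j=5: s = 67+11 = 78
i=6,j=6: s = 78+12 = 90

90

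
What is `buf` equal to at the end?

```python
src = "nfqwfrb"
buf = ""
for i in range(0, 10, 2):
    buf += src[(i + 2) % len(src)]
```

i=0: add src[2]='q' → 'q'
i=2: add src[4]='f' → 'qf'
i=4: add src[6]='b' → 'qfb'
i=6: add src[1]='f' → 'qfbf'
i=8: add src[3]='w' → 'qfbfw'

'qfbfw'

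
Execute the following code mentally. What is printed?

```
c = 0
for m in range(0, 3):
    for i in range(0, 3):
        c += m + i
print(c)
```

18

m=0,i=0: c = 0+0 = 0
m=0,i=1: c = 0+1 = 1
m=0,i=2: c = 1+2 = 3
m=1,i=0: c = 3+1 = 4
m=1,i=1: c = 4+2 = 6
m=1,i=2: c = 6+3 = 9
m=2,i=0: c = 9+2 = 11
m=2,i=1: c = 11+3 = 14
m=2,i=2: c = 14+4 = 18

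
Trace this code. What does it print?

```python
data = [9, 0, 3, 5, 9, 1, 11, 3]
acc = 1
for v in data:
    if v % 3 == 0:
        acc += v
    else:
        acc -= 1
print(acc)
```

v=9: %3==0, acc = 1+9 = 10
v=0: %3==0, acc = 10+0 = 10
v=3: %3==0, acc = 10+3 = 13
v=5: not %3==0, acc = 13-1 = 12
v=9: %3==0, acc = 12+9 = 21
v=1: not %3==0, acc = 21-1 = 20
v=11: not %3==0, acc = 20-1 = 19
v=3: %3==0, acc = 19+3 = 22

22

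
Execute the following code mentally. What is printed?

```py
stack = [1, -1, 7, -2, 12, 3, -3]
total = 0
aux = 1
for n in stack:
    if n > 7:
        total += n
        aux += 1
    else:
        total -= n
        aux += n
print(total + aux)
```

14

n=1: not >7, total = 0-1 = -1; aux=2
n=-1: not >7, total = (-1)-(-1) = 0; aux=1
n=7: not >7, total = 0-7 = -7; aux=8
n=-2: not >7, total = (-7)-(-2) = -5; aux=6
n=12: >7, total = (-5)+12 = 7; aux=7
n=3: not >7, total = 7-3 = 4; aux=10
n=-3: not >7, total = 4-(-3) = 7; aux=7
total+aux = 7+7 = 14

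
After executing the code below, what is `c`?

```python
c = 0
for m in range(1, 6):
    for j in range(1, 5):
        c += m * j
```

m=1,j=1: c = 0+1 = 1
m=1,j=2: c = 1+2 = 3
m=1,j=3: c = 3+3 = 6
m=1,j=4: c = 6+4 = 10
m=2,j=1: c = 10+2 = 12
m=2,j=2: c = 12+4 = 16
m=2,j=3: c = 16+6 = 22
m=2,j=4: c = 22+8 = 30
m=3,j=1: c = 30+3 = 33
m=3,j=2: c = 33+6 = 39
m=3,j=3: c = 39+9 = 48
m=3,j=4: c = 48+12 = 60
m=4,j=1: c = 60+4 = 64
m=4,j=2: c = 64+8 = 72
m=4,j=3: c = 72+12 = 84
m=4,j=4: c = 84+16 = 100
m=5,j=1: c = 100+5 = 105
m=5,j=2: c = 105+10 = 115
m=5,j=3: c = 115+15 = 130
m=5,j=4: c = 130+20 = 150

150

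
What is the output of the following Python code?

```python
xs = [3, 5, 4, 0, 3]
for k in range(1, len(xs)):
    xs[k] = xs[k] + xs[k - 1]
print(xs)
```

k=1: xs[1] = 5+3 = 8 → [3, 8, 4, 0, 3]
k=2: xs[2] = 4+8 = 12 → [3, 8, 12, 0, 3]
k=3: xs[3] = 0+12 = 12 → [3, 8, 12, 12, 3]
k=4: xs[4] = 3+12 = 15 → [3, 8, 12, 12, 15]

[3, 8, 12, 12, 15]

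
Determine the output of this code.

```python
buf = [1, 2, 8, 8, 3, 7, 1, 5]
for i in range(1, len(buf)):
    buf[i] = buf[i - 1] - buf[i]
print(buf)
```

i=1: buf[1] = 1-2 = -1 → [1, -1, 8, 8, 3, 7, 1, 5]
i=2: buf[2] = (-1)-8 = -9 → [1, -1, -9, 8, 3, 7, 1, 5]
i=3: buf[3] = (-9)-8 = -17 → [1, -1, -9, -17, 3, 7, 1, 5]
i=4: buf[4] = (-17)-3 = -20 → [1, -1, -9, -17, -20, 7, 1, 5]
i=5: buf[5] = (-20)-7 = -27 → [1, -1, -9, -17, -20, -27, 1, 5]
i=6: buf[6] = (-27)-1 = -28 → [1, -1, -9, -17, -20, -27, -28, 5]
i=7: buf[7] = (-28)-5 = -33 → [1, -1, -9, -17, -20, -27, -28, -33]

[1, -1, -9, -17, -20, -27, -28, -33]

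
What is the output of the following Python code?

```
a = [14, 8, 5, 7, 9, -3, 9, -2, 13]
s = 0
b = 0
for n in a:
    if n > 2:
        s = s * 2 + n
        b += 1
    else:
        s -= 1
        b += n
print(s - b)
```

1347

n=14: >2, s = 0*2+14 = 14; b=1
n=8: >2, s = 14*2+8 = 36; b=2
n=5: >2, s = 36*2+5 = 77; b=3
n=7: >2, s = 77*2+7 = 161; b=4
n=9: >2, s = 161*2+9 = 331; b=5
n=-3: not >2, s = 331-1 = 330; b=2
n=9: >2, s = 330*2+9 = 669; b=3
n=-2: not >2, s = 669-1 = 668; b=1
n=13: >2, s = 668*2+13 = 1349; b=2
s-b = 1349-2 = 1347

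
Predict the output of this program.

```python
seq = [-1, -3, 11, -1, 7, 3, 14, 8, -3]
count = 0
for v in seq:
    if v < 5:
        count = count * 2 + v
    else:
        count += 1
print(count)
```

v=-1: <5, count = 0*2+(-1) = -1
v=-3: <5, count = (-1)*2+(-3) = -5
v=11: not <5, count = (-5)+1 = -4
v=-1: <5, count = (-4)*2+(-1) = -9
v=7: not <5, count = (-9)+1 = -8
v=3: <5, count = (-8)*2+3 = -13
v=14: not <5, count = (-13)+1 = -12
v=8: not <5, count = (-12)+1 = -11
v=-3: <5, count = (-11)*2+(-3) = -25

-25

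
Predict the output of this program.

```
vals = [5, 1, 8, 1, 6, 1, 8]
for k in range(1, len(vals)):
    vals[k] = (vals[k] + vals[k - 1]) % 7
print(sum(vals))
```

k=1: vals[1] = (1+5)%7 = 6 → [5, 6, 8, 1, 6, 1, 8]
k=2: vals[2] = (8+6)%7 = 0 → [5, 6, 0, 1, 6, 1, 8]
k=3: vals[3] = (1+0)%7 = 1 → [5, 6, 0, 1, 6, 1, 8]
k=4: vals[4] = (6+1)%7 = 0 → [5, 6, 0, 1, 0, 1, 8]
k=5: vals[5] = (1+0)%7 = 1 → [5, 6, 0, 1, 0, 1, 8]
k=6: vals[6] = (8+1)%7 = 2 → [5, 6, 0, 1, 0, 1, 2]
sum = 15

15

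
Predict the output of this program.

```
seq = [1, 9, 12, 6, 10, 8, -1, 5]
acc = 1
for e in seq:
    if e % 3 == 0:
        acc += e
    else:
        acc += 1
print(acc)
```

33

e=1: not %3==0, acc = 1+1 = 2
e=9: %3==0, acc = 2+9 = 11
e=12: %3==0, acc = 11+12 = 23
e=6: %3==0, acc = 23+6 = 29
e=10: not %3==0, acc = 29+1 = 30
e=8: not %3==0, acc = 30+1 = 31
e=-1: not %3==0, acc = 31+1 = 32
e=5: not %3==0, acc = 32+1 = 33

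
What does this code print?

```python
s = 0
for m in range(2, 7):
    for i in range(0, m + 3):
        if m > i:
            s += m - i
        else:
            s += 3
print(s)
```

m=2,i=0: 2>0, s = 0+2 = 2
m=2,i=1: 2>1, s = 2+1 = 3
m=2,i=2: not 2>2, s = 3+3 = 6
m=2,i=3: not 2>3, s = 6+3 = 9
m=2,i=4: not 2>4, s = 9+3 = 12
m=3,i=0: 3>0, s = 12+3 = 15
m=3,i=1: 3>1, s = 15+2 = 17
m=3,i=2: 3>2, s = 17+1 = 18
m=3,i=3: not 3>3, s = 18+3 = 21
m=3,i=4: not 3>4, s = 21+3 = 24
m=3,i=5: not 3>5, s = 24+3 = 27
m=4,i=0: 4>0, s = 27+4 = 31
m=4,i=1: 4>1, s = 31+3 = 34
m=4,i=2: 4>2, s = 34+2 = 36
m=4,i=3: 4>3, s = 36+1 = 37
m=4,i=4: not 4>4, s = 37+3 = 40
m=4,i=5: not 4>5, s = 40+3 = 43
m=4,i=6: not 4>6, s = 43+3 = 46
m=5,i=0: 5>0, s = 46+5 = 51
m=5,i=1: 5>1, s = 51+4 = 55
m=5,i=2: 5>2, s = 55+3 = 58
m=5,i=3: 5>3, s = 58+2 = 60
m=5,i=4: 5>4, s = 60+1 = 61
m=5,i=5: not 5>5, s = 61+3 = 64
m=5,i=6: not 5>6, s = 64+3 = 67
m=5,i=7: not 5>7, s = 67+3 = 70
m=6,i=0: 6>0, s = 70+6 = 76
m=6,i=1: 6>1, s = 76+5 = 81
m=6,i=2: 6>2, s = 81+4 = 85
m=6,i=3: 6>3, s = 85+3 = 88
m=6,i=4: 6>4, s = 88+2 = 90
m=6,i=5: 6>5, s = 90+1 = 91
m=6,i=6: not 6>6, s = 91+3 = 94
m=6,i=7: not 6>7, s = 94+3 = 97
m=6,i=8: not 6>8, s = 97+3 = 100

100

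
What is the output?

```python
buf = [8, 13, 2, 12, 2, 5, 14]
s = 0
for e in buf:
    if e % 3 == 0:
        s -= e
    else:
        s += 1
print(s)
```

e=8: not %3==0, s = 0+1 = 1
e=13: not %3==0, s = 1+1 = 2
e=2: not %3==0, s = 2+1 = 3
e=12: %3==0, s = 3-12 = -9
e=2: not %3==0, s = (-9)+1 = -8
e=5: not %3==0, s = (-8)+1 = -7
e=14: not %3==0, s = (-7)+1 = -6

-6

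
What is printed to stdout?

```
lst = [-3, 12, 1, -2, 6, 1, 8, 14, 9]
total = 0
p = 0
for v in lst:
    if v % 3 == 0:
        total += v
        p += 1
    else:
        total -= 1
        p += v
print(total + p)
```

45

v=-3: %3==0, total = 0+(-3) = -3; p=1
v=12: %3==0, total = (-3)+12 = 9; p=2
v=1: not %3==0, total = 9-1 = 8; p=3
v=-2: not %3==0, total = 8-1 = 7; p=1
v=6: %3==0, total = 7+6 = 13; p=2
v=1: not %3==0, total = 13-1 = 12; p=3
v=8: not %3==0, total = 12-1 = 11; p=11
v=14: not %3==0, total = 11-1 = 10; p=25
v=9: %3==0, total = 10+9 = 19; p=26
total+p = 19+26 = 45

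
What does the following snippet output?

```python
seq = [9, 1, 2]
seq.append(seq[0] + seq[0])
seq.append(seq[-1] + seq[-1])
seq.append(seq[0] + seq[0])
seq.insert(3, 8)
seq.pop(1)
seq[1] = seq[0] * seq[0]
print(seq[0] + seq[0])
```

18

append seq[0]+seq[0] = 9+9 = 18 → [9, 1, 2, 18]
append seq[-1]+seq[-1] = 18+18 = 36 → [9, 1, 2, 18, 36]
append seq[0]+seq[0] = 9+9 = 18 → [9, 1, 2, 18, 36, 18]
insert 8 at 3 → [9, 1, 2, 8, 18, 36, 18]
pop(1) removes 1 → [9, 2, 8, 18, 36, 18]
seq[1] = seq[0]*seq[0] = 9*9 = 81 → [9, 81, 8, 18, 36, 18]
seq[0]+seq[0] = 9+9 = 18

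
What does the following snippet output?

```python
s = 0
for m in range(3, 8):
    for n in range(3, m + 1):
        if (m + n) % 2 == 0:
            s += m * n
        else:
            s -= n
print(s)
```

m=3,n=3: even sum, s = 0+9 = 9
m=4,n=3: odd sum, s = 9-3 = 6
m=4,n=4: even sum, s = 6+16 = 22
m=5,n=3: even sum, s = 22+15 = 37
m=5,n=4: odd sum, s = 37-4 = 33
m=5,n=5: even sum, s = 33+25 = 58
m=6,n=3: odd sum, s = 58-3 = 55
m=6,n=4: even sum, s = 55+24 = 79
m=6,n=5: odd sum, s = 79-5 = 74
m=6,n=6: even sum, s = 74+36 = 110
m=7,n=3: even sum, s = 110+21 = 131
m=7,n=4: odd sum, s = 131-4 = 127
m=7,n=5: even sum, s = 127+35 = 162
m=7,n=6: odd sum, s = 162-6 = 156
m=7,n=7: even sum, s = 156+49 = 205

205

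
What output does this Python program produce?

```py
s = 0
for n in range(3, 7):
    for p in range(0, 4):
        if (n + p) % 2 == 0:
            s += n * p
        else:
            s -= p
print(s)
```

40

n=3,p=0: odd sum, s = 0-0 = 0
n=3,p=1: even sum, s = 0+3 = 3
n=3,p=2: odd sum, s = 3-2 = 1
n=3,p=3: even sum, s = 1+9 = 10
n=4,p=0: even sum, s = 10+0 = 10
n=4,p=1: odd sum, s = 10-1 = 9
n=4,p=2: even sum, s = 9+8 = 17
n=4,p=3: odd sum, s = 17-3 = 14
n=5,p=0: odd sum, s = 14-0 = 14
n=5,p=1: even sum, s = 14+5 = 19
n=5,p=2: odd sum, s = 19-2 = 17
n=5,p=3: even sum, s = 17+15 = 32
n=6,p=0: even sum, s = 32+0 = 32
n=6,p=1: odd sum, s = 32-1 = 31
n=6,p=2: even sum, s = 31+12 = 43
n=6,p=3: odd sum, s = 43-3 = 40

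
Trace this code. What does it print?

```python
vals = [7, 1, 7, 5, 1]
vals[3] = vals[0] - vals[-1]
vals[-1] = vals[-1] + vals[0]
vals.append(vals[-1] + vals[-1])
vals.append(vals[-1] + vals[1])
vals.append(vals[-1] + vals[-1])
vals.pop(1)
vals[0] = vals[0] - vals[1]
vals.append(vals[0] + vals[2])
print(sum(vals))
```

vals[3] = vals[0]-vals[-1] = 7-1 = 6 → [7, 1, 7, 6, 1]
vals[-1] = vals[-1]+vals[0] = 1+7 = 8 → [7, 1, 7, 6, 8]
append vals[-1]+vals[-1] = 8+8 = 16 → [7, 1, 7, 6, 8, 16]
append vals[-1]+vals[1] = 16+1 = 17 → [7, 1, 7, 6, 8, 16, 17]
append vals[-1]+vals[-1] = 17+17 = 34 → [7, 1, 7, 6, 8, 16, 17, 34]
pop(1) removes 1 → [7, 7, 6, 8, 16, 17, 34]
vals[0] = vals[0]-vals[1] = 7-7 = 0 → [0, 7, 6, 8, 16, 17, 34]
append vals[0]+vals[2] = 0+6 = 6 → [0, 7, 6, 8, 16, 17, 34, 6]
sum = 94

94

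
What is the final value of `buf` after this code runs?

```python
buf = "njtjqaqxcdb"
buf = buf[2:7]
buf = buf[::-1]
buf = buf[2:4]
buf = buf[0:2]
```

'qj'

slice [2:7] → 'tjqaq'
reverse → 'qaqjt'
slice [2:4] → 'qj'
slice [0:2] → 'qj'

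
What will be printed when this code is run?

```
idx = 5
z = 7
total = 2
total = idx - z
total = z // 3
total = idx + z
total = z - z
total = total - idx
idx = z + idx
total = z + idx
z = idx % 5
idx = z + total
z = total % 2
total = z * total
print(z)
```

total = 5-7 = -2
total = 7//3 = 2
total = 5+7 = 12
total = 7-7 = 0
total = 0-5 = -5
idx = 7+5 = 12
total = 7+12 = 19
z = 12%5 = 2
idx = 2+19 = 21
z = 19%2 = 1
total = 1*19 = 19

1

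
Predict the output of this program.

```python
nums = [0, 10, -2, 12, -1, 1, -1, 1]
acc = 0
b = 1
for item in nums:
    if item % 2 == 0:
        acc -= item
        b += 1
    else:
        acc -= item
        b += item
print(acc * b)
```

item=0: even, acc = 0-0 = 0; b=2
item=10: even, acc = 0-10 = -10; b=3
item=-2: even, acc = (-10)-(-2) = -8; b=4
item=12: even, acc = (-8)-12 = -20; b=5
item=-1: not even, acc = (-20)-(-1) = -19; b=4
item=1: not even, acc = (-19)-1 = -20; b=5
item=-1: not even, acc = (-20)-(-1) = -19; b=4
item=1: not even, acc = (-19)-1 = -20; b=5
acc*b = (-20)*5 = -100

-100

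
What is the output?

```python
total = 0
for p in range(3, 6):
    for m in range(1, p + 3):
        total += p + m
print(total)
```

138

p=3,m=1: total = 0+4 = 4
p=3,m=2: total = 4+5 = 9
p=3,m=3: total = 9+6 = 15
p=3,m=4: total = 15+7 = 22
p=3,m=5: total = 22+8 = 30
p=4,m=1: total = 30+5 = 35
p=4,m=2: total = 35+6 = 41
p=4,m=3: total = 41+7 = 48
p=4,m=4: total = 48+8 = 56
p=4,m=5: total = 56+9 = 65
p=4,m=6: total = 65+10 = 75
p=5,m=1: total = 75+6 = 81
p=5,m=2: total = 81+7 = 88
p=5,m=3: total = 88+8 = 96
p=5,m=4: total = 96+9 = 105
p=5,m=5: total = 105+10 = 115
p=5,m=6: total = 115+11 = 126
p=5,m=7: total = 126+12 = 138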